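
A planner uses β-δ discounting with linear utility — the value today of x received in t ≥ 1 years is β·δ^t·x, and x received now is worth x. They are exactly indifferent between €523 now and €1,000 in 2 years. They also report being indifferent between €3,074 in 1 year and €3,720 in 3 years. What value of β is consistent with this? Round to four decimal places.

β ≈ 0.6329

The second indifference involves only future payoffs, so β cancels: β·δ^1·3074 = β·δ^3·3720, giving δ^2 = 3074/3720 = 0.82634, so δ = 0.90903.
Substituting δ into 523 = β·δ^2·1000: β = 523/(826.344) ≈ 0.6329.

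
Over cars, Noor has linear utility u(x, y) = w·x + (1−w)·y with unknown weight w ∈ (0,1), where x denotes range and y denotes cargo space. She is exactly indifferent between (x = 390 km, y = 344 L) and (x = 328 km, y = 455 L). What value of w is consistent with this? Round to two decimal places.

u(390,344) = u(328,455) means w·390 + (1−w)·344 = w·328 + (1−w)·455.
Rearranging, 62·w − 111·(1−w) = 0.
Hence w = 111/(62+111) = 111/173 = 0.64.

w = 0.64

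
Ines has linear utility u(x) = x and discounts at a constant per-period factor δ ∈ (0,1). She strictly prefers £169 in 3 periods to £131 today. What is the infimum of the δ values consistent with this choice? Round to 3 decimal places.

δ > 0.919

The preference means 131 < δ^3·169.
So δ^3 > 131/169 = 0.77515; taking the cube root of both positive sides preserves the inequality.
δ > 0.77515^(1/3) = 0.919.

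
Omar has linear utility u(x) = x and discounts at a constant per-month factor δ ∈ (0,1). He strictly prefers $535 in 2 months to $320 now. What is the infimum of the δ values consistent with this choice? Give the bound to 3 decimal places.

Under u(x) = x this choice says 320 < δ^2·535.
So δ^2 > 320/535 = 0.59813; taking the square root of both positive sides preserves the inequality.
δ > (320/535)^(1/2) ≈ 0.773.

δ > 0.773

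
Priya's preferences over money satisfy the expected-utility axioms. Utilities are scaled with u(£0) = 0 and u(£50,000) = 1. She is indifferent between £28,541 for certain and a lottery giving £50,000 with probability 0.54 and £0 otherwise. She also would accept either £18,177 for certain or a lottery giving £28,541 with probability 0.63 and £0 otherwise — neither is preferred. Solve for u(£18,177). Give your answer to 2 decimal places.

The first gamble pins u(£28,541): it must equal 0.54·1 + 0.46·0 = 0.54.
Then u(£18,177) = 0.63·u(£28,541) + 0.37·u(£0) = 0.63·0.54 + 0.37·0.00 = 0.3402.

0.34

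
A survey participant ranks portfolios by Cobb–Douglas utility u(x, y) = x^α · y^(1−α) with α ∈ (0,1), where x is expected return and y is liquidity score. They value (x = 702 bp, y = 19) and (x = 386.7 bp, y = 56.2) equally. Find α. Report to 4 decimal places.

Set the two utilities equal: 702^α·19^(1−α) = 386.7^α·56.2^(1−α).
(702/386.7)^α = (56.2/19)^(1−α); take logs: α·ln(702/386.7) = (1−α)·ln(56.2/19), i.e. α·0.5962842 = (1−α)·1.0844778.
With A = 0.5962842 and B = 1.0844778: α·A = (1−α)·B, so α = B/(A+B) = 1.0844778/1.6807620 ≈ 0.6452.

α ≈ 0.6452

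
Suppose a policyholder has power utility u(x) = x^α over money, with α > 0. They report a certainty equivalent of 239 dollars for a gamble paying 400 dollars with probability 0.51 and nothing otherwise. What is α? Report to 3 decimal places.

α ≈ 1.307

The lottery's expected utility is 0.51·u(400) + 0.49·u(0) = 0.51·400^α (since u(0) = 0 for α > 0).
Indifference: 239^α = 0.51·400^α, so (239/400)^α = 0.51.
Taking logs: α·ln(239/400) = ln(0.51), so α = -0.673345 / -0.515001 ≈ 1.307.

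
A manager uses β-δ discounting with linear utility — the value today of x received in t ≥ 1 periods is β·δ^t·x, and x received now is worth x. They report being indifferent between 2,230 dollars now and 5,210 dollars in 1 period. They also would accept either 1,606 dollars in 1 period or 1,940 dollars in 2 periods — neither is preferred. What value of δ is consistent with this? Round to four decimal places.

The second indifference involves only future payoffs, so β cancels: β·δ^1·1606 = β·δ^2·1940, giving δ = 1606/1940 = 0.82784.

δ ≈ 0.8278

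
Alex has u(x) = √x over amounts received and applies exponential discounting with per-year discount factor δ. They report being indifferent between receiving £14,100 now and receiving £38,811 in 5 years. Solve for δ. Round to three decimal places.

δ ≈ 0.904

Indifference means u(14100) = δ^5 · u(38811), so δ^5 = u(14100)/u(38811).
With u(x) = √x: δ^5 = √14100/√38811 = √(14100/38811) = 0.60274.
So δ = 0.60274^(1/5) ≈ 0.904.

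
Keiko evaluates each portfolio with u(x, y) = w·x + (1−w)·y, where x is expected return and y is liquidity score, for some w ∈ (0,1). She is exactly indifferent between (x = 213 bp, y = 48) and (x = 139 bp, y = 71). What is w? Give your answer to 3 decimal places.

w = 0.237

Indifference: w·213 + (1−w)·48 = w·139 + (1−w)·71.
w·(213−139) = (1−w)·(71−48), i.e. w·74 = (1−w)·23.
The marginal rate of substitution is 23/74, so w = 23/(74+23) = 0.237.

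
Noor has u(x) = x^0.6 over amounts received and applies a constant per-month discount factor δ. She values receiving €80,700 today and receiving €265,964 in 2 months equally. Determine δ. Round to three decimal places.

δ ≈ 0.699

Indifference means u(80700) = δ^2 · u(265964), so δ^2 = u(80700)/u(265964).
With u(x) = x^0.6: δ^2 = 80700^0.6/265964^0.6 = (80700/265964)^0.6 = 0.48891.
So δ = 0.48891^(1/2) ≈ 0.699.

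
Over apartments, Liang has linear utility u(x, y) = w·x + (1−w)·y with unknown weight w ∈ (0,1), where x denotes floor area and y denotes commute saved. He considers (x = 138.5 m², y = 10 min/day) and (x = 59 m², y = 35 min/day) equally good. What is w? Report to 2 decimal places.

w = 0.24

Indifference: w·138.5 + (1−w)·10 = w·59 + (1−w)·35.
Collecting terms: w·79.5 = (1−w)·25.
Hence w = 25/(79.5+25) = 25/104.5 = 0.24.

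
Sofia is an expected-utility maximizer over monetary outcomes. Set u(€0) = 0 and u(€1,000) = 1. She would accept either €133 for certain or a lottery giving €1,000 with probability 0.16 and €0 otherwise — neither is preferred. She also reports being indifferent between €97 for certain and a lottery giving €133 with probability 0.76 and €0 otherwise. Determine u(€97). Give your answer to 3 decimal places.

First, u(€133) = 0.16·u(€1,000) + 0.84·u(€0) = 0.16.
The second indifference gives u(€97) = 0.76·u(€133) + 0.24·u(€0) = 0.76·0.16 + 0.24·0.00 = 0.1216.

0.122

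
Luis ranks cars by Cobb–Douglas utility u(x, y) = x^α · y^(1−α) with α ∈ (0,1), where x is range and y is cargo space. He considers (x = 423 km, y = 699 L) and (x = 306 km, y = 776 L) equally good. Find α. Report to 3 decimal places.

Indifference: 423^α · 699^(1−α) = 306^α · 776^(1−α).
Taking logs: α·ln 423 + (1−α)·ln 699 = α·ln 306 + (1−α)·ln 776, i.e. α·0.323787 = (1−α)·0.104502.
With A = 0.323787 and B = 0.104502: α·A = (1−α)·B, so α = B/(A+B) = 0.104502/0.428289 ≈ 0.244.

α ≈ 0.244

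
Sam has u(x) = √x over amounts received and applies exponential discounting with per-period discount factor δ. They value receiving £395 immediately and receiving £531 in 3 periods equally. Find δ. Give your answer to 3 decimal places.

δ ≈ 0.952

Equating discounted utilities: u(395) = δ^3·u(531) ⇒ δ^3 = u(395)/u(531).
With u(x) = √x: δ^3 = √395/√531 = √(395/531) = 0.86248.
Hence δ = (0.86248)^(1/3) = 0.95188.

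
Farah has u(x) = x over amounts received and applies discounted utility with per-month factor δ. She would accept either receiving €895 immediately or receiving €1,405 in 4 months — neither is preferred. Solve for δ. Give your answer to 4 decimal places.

δ ≈ 0.8934

Equating discounted utilities: u(895) = δ^4·u(1405) ⇒ δ^4 = u(895)/u(1405).
With u(x) = x: δ^4 = 895/1405 = 0.63701.
Taking the 4th root: δ = 0.63701^(1/4) ≈ 0.8934.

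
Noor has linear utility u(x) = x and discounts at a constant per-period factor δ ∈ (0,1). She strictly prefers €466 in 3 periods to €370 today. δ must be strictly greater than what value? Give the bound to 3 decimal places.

δ > 0.926

The preference means 370 < δ^3·466.
Hence δ^3 > 370/466 = 0.79399, and x ↦ x^(1/3) is increasing on (0,∞).
δ > 0.79399^(1/3) = 0.926.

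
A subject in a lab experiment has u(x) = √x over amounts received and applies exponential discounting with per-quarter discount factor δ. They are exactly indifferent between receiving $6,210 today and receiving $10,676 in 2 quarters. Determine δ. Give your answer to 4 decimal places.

δ ≈ 0.8733

Indifference means u(6210) = δ^2 · u(10676), so δ^2 = u(6210)/u(10676).
With u(x) = √x: δ^2 = √6210/√10676 = √(6210/10676) = 0.76268.
Taking the square root: δ = 0.76268^(1/2) ≈ 0.8733.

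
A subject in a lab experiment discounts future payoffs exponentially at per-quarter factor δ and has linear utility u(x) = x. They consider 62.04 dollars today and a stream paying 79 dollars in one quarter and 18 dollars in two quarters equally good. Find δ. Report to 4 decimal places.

δ ≈ 0.6800

Present value of the stream is 79·δ + 18·δ². Indifference gives 79δ + 18δ² = 62.04.
That is, 18δ² + 79δ − 62.04 = 0, a quadratic in δ.
By the quadratic formula (taking the positive root), δ = (−79 + √10707.88) / 36 ≈ 0.6800.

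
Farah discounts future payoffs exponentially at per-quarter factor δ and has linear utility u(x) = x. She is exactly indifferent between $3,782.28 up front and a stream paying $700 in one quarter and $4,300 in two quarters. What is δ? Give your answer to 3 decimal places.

δ ≈ 0.860

Present value of the stream is 700·δ + 4300·δ². Indifference gives 700δ + 4300δ² = 3782.28.
That is, 4300δ² + 700δ − 3782.28 = 0, a quadratic in δ.
By the quadratic formula (taking the positive root), δ = (−700 + √65545216.00) / 8600 ≈ 0.860.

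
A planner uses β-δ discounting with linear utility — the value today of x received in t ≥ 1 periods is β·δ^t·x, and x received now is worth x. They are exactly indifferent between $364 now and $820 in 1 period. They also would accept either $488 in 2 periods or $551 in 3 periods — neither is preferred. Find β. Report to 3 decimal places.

β ≈ 0.501

The second indifference involves only future payoffs, so β cancels: β·δ^2·488 = β·δ^3·551, giving δ = 488/551 = 0.88566.
Substituting δ into 364 = β·δ·820: β = 364/(726.243) ≈ 0.501.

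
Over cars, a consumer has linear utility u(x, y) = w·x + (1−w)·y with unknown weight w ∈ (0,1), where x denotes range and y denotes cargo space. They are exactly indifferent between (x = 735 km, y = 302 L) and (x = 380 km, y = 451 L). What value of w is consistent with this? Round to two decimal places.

w = 0.30

Equating utilities: w·735 + (1−w)·302 = w·380 + (1−w)·451.
Rearranging, 355·w − 149·(1−w) = 0.
So w/(1−w) = 149/355 = 0.4197, giving w = 149/(355+149) = 0.30.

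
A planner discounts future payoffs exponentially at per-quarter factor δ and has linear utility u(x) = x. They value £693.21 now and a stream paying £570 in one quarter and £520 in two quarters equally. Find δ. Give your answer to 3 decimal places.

δ ≈ 0.730

Present value of the stream is 570·δ + 520·δ². Indifference gives 570δ + 520δ² = 693.21.
Rearranged: 520δ² + 570δ − 693.21 = 0.
The positive root is δ = [−570 + √(570² + 4·520·693.21)] / (2·520) = (−570 + 1329.202)/1040 ≈ 0.730.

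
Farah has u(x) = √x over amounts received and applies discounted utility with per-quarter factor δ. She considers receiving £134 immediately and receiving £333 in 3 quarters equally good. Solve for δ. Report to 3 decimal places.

The payoff in 3 quarters is discounted by δ^3, so u(134) = δ^3·u(333) and δ^3 = u(134)/u(333).
Since u(x) = √x, δ^3 = √(134/333) = 0.63435.
Hence δ = (0.63435)^(1/3) = 0.85923.

δ ≈ 0.859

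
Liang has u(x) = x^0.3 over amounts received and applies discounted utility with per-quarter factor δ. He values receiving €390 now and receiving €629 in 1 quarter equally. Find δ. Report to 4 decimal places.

δ ≈ 0.8664

The payoff in 1 quarter is discounted by δ, so u(390) = δ·u(629) and δ = u(390)/u(629).
With u(x) = x^0.3: δ = 390^0.3/629^0.3 = (390/629)^0.3 = 0.86641.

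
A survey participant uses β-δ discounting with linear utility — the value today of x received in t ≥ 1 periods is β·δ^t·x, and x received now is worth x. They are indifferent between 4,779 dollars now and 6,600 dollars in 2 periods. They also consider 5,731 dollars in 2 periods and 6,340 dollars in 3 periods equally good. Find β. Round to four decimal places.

β ≈ 0.8862

Both payoffs in the second observation are in the future, so β drops out: δ^2·5731 = δ^3·6340 ⇒ δ = 5731/6340 = 0.90394.
Substituting δ into 4779 = β·δ^2·6600: β = 4779/(5392.948) ≈ 0.8862.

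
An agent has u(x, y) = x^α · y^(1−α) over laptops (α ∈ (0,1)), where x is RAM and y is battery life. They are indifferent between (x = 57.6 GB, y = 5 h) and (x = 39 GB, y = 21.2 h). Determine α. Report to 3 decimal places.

Indifference: 57.6^α · 5^(1−α) = 39^α · 21.2^(1−α).
Rearrange to (57.6/39)^α = (21.2/5)^(1−α) and take logs: α·0.389961 = (1−α)·1.444563.
So α/(1−α) = (1.444563)/(0.389961) = 3.704378, and α = 3.704378/4.704378 ≈ 0.787.

α ≈ 0.787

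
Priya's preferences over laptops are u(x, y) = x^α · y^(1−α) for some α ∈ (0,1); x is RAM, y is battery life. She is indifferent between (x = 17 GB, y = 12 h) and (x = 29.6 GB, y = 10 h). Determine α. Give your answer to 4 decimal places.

α ≈ 0.2474

Indifference: 17^α · 12^(1−α) = 29.6^α · 10^(1−α).
Taking logs: α·ln 17 + (1−α)·ln 12 = α·ln 29.6 + (1−α)·ln 10, i.e. α·-0.5545610 = (1−α)·-0.1823216.
So α/(1−α) = (-0.1823216)/(-0.5545610) = 0.3287674, and α = 0.3287674/1.3287674 ≈ 0.2474.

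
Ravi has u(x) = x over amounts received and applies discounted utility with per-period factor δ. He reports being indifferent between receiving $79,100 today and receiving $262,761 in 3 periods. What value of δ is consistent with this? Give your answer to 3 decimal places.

δ ≈ 0.670

Indifference means u(79100) = δ^3 · u(262761), so δ^3 = u(79100)/u(262761).
With u(x) = x: δ^3 = 79100/262761 = 0.30103.
Hence δ = (0.30103)^(1/3) = 0.67020.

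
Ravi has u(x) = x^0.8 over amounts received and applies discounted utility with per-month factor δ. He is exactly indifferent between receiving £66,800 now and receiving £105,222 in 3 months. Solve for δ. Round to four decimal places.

δ ≈ 0.8859

The payoff in 3 months is discounted by δ^3, so u(66800) = δ^3·u(105222) and δ^3 = u(66800)/u(105222).
Since u(x) = x^0.8, δ^3 = (66800/105222)^0.8 = 0.63485^0.8 = 0.69524.
So δ = 0.69524^(1/3) ≈ 0.8859.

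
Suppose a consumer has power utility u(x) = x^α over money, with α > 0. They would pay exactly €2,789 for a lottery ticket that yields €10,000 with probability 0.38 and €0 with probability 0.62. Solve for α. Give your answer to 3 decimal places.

α ≈ 0.758

Since u(0) = 0, the lottery's EU is 0.38·10000^α.
Setting u(2789) equal to that: 2789^α = 0.38·10000^α ⇒ (2789/10000)^α = 0.38.
α = ln(0.38) / ln(2789/10000) = -0.967584/-1.276902 ≈ 0.758.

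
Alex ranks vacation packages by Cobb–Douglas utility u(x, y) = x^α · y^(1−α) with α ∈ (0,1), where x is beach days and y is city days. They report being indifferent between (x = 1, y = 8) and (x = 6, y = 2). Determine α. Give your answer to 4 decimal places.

Indifference: 1^α · 8^(1−α) = 6^α · 2^(1−α).
(1/6)^α = (2/8)^(1−α); take logs: α·ln(1/6) = (1−α)·ln(2/8), i.e. α·-1.7917595 = (1−α)·-1.3862944.
So α/(1−α) = (-1.3862944)/(-1.7917595) = 0.7737056, and α = 0.7737056/1.7737056 ≈ 0.4362.

α ≈ 0.4362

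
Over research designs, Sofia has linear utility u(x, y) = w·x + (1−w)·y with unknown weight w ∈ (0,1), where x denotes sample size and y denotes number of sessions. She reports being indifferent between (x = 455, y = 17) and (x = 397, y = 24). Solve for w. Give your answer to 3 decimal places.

w = 0.108

Equating utilities: w·455 + (1−w)·17 = w·397 + (1−w)·24.
w·(455−397) = (1−w)·(24−17), i.e. w·58 = (1−w)·7.
So w/(1−w) = 7/58 = 0.1207, giving w = 7/(58+7) = 0.108.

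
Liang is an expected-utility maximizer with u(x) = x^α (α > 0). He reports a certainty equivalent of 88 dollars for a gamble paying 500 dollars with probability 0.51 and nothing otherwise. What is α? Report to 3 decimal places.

EU(lottery) = 0.51·500^α + 0.49·0 = 0.51·500^α.
Equating: 88^α = 0.51·500^α, i.e. 0.1760^α = 0.51.
Take logs: α = ln 0.51 / ln(88/500) ≈ 0.38759.

α ≈ 0.388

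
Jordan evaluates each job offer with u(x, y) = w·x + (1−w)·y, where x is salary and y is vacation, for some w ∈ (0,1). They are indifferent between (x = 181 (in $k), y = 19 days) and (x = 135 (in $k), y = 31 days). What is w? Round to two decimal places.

Indifference: w·181 + (1−w)·19 = w·135 + (1−w)·31.
Collecting terms: w·46 = (1−w)·12.
Hence w = 12/(46+12) = 12/58 = 0.21.

w = 0.21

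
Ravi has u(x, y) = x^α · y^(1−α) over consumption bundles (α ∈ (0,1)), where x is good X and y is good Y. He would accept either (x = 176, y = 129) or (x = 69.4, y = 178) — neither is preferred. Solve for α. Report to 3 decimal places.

α ≈ 0.257

The Cobb–Douglas utilities coincide, so 176^α·129^(1−α) = 69.4^α·178^(1−α).
(176/69.4)^α = (178/129)^(1−α); take logs: α·ln(176/69.4) = (1−α)·ln(178/129), i.e. α·0.930597 = (1−α)·0.321971.
So α/(1−α) = (0.321971)/(0.930597) = 0.345983, and α = 0.345983/1.345983 ≈ 0.257.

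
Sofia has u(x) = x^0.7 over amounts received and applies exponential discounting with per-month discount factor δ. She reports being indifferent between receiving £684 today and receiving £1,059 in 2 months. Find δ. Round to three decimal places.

δ ≈ 0.858

Equating discounted utilities: u(684) = δ^2·u(1059) ⇒ δ^2 = u(684)/u(1059).
Since u(x) = x^0.7, δ^2 = (684/1059)^0.7 = 0.64589^0.7 = 0.73640.
Taking the square root: δ = 0.73640^(1/2) ≈ 0.858.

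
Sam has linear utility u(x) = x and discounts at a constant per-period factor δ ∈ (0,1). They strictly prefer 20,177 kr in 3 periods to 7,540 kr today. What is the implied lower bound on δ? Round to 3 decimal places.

Comparing present values: 7540 < δ^3·20177.
Hence δ^3 > 7540/20177 = 0.37369, and x ↦ x^(1/3) is increasing on (0,∞).
δ > 0.37369^(1/3) = 0.720.

δ > 0.720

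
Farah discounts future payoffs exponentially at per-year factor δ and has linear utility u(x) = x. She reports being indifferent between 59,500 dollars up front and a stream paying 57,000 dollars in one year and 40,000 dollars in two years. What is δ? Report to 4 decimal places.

Equating present values: 59500 = 57000δ + 40000δ².
Rearranged: 40000δ² + 57000δ − 59500 = 0.
The positive root is δ = [−57000 + √(57000² + 4·40000·59500)] / (2·40000) = (−57000 + 113000.000)/80000 ≈ 0.7000.

δ ≈ 0.7000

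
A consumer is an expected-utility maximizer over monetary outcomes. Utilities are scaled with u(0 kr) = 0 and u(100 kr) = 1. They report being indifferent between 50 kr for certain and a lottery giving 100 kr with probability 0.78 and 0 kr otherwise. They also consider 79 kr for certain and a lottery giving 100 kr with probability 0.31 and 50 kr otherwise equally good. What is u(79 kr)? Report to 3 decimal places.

0.848

The first gamble pins u(50 kr): it must equal 0.78·1 + 0.22·0 = 0.78.
The second indifference gives u(79 kr) = 0.31·u(100 kr) + 0.69·u(50 kr) = 0.31·1.00 + 0.69·0.78 = 0.8482.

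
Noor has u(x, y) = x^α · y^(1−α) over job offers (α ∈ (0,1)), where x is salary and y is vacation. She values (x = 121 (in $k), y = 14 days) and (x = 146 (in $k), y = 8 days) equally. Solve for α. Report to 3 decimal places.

Indifference: 121^α · 14^(1−α) = 146^α · 8^(1−α).
Rearrange to (121/146)^α = (8/14)^(1−α) and take logs: α·-0.187816 = (1−α)·-0.559616.
Thus α·(-0.747432) = -0.559616, so α = -0.559616/-0.747432 ≈ 0.749.

α ≈ 0.749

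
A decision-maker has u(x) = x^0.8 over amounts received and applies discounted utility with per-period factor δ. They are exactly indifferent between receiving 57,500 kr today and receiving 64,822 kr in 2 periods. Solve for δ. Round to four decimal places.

δ ≈ 0.9532

Equating discounted utilities: u(57500) = δ^2·u(64822) ⇒ δ^2 = u(57500)/u(64822).
Since u(x) = x^0.8, δ^2 = (57500/64822)^0.8 = 0.88704^0.8 = 0.90857.
Taking the square root: δ = 0.90857^(1/2) ≈ 0.9532.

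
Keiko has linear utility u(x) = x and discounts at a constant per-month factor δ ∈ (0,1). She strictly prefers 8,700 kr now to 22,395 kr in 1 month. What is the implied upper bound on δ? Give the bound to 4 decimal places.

δ < 0.3885

Under u(x) = x this choice says 8700 > δ·22395.
Dividing through by 22395 gives δ < 0.38848.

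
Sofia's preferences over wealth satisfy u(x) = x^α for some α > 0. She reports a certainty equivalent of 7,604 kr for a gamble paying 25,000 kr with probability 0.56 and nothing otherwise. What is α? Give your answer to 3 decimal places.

α ≈ 0.487

The lottery's expected utility is 0.56·u(25000) + 0.44·u(0) = 0.56·25000^α (since u(0) = 0 for α > 0).
Setting u(7604) equal to that: 7604^α = 0.56·25000^α ⇒ (7604/25000)^α = 0.56.
α = ln(0.56) / ln(7604/25000) = -0.579818/-1.190201 ≈ 0.487.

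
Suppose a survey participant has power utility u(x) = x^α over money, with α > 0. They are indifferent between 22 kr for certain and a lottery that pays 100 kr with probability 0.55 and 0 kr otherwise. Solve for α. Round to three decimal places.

α ≈ 0.395

EU(lottery) = 0.55·100^α + 0.45·0 = 0.55·100^α.
Setting u(22) equal to that: 22^α = 0.55·100^α ⇒ (22/100)^α = 0.55.
Taking logs: α·ln(22/100) = ln(0.55), so α = -0.597837 / -1.514128 ≈ 0.395.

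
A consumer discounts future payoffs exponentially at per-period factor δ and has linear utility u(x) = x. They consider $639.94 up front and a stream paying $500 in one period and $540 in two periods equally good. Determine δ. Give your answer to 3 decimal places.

The stream is worth 500δ + 540δ² today, so 500δ + 540δ² = 639.94.
So 540δ² + 500δ − 639.94 = 0.
By the quadratic formula (taking the positive root), δ = (−500 + √1632270.40) / 1080 ≈ 0.720.

δ ≈ 0.720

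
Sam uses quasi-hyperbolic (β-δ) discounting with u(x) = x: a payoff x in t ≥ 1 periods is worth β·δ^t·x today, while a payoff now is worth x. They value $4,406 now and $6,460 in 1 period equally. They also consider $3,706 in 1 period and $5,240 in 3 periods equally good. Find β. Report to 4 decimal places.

β ≈ 0.8110

From the later pair, β·δ^1·3706 = β·δ^3·5240; dividing through, δ^2 = 3706/5240 = 0.70725, so δ = 0.84098.
Now use the now-vs-future pair: 4406 = β·δ·6460 gives β = 4406/(0.84098·6460) ≈ 0.8110.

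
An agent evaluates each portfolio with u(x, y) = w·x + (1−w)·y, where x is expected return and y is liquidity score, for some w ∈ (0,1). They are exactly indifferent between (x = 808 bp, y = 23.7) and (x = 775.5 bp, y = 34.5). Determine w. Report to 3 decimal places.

Equating utilities: w·808 + (1−w)·23.7 = w·775.5 + (1−w)·34.5.
Collecting terms: w·32.5 = (1−w)·10.8.
Hence w = 10.8/(32.5+10.8) = 10.8/43.3 = 0.249.

w = 0.249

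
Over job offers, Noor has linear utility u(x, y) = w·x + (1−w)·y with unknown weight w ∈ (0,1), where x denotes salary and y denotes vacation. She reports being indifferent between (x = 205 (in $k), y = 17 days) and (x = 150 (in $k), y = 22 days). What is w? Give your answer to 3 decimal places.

w = 0.083

Indifference: w·205 + (1−w)·17 = w·150 + (1−w)·22.
w·(205−150) = (1−w)·(22−17), i.e. w·55 = (1−w)·5.
So w/(1−w) = 5/55 = 0.0909, giving w = 5/(55+5) = 0.083.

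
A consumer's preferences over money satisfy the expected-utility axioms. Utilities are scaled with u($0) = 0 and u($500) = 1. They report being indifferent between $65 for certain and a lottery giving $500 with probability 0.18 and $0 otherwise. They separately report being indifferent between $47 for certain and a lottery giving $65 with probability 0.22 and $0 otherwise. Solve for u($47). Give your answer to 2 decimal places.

0.04

From the first indifference, u($65) = 0.18·u($500) + 0.82·u($0) = 0.18·1 + 0.82·0 = 0.18.
The second indifference gives u($47) = 0.22·u($65) + 0.78·u($0) = 0.22·0.18 + 0.78·0.00 = 0.0396.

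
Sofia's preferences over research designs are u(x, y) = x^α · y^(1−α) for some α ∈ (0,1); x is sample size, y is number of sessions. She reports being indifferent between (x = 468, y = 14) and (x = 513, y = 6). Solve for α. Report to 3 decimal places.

Set the two utilities equal: 468^α·14^(1−α) = 513^α·6^(1−α).
Taking logs: α·ln 468 + (1−α)·ln 14 = α·ln 513 + (1−α)·ln 6, i.e. α·-0.091808 = (1−α)·-0.847298.
With A = -0.091808 and B = -0.847298: α·A = (1−α)·B, so α = B/(A+B) = -0.847298/-0.939106 ≈ 0.902.

α ≈ 0.902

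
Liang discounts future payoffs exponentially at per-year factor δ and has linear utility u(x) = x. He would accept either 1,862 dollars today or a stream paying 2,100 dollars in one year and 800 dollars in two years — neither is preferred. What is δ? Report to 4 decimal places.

Present value of the stream is 2100·δ + 800·δ². Indifference gives 2100δ + 800δ² = 1862.
So 800δ² + 2100δ − 1862 = 0.
By the quadratic formula (taking the positive root), δ = (−2100 + √10368400.00) / 1600 ≈ 0.7000.

δ ≈ 0.7000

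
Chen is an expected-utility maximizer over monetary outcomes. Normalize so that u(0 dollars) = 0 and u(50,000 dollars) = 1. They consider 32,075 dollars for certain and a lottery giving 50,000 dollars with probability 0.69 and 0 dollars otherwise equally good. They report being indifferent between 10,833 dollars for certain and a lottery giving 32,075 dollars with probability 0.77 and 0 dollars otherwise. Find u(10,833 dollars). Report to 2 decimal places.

0.53

From the first indifference, u(32,075 dollars) = 0.69·u(50,000 dollars) + 0.31·u(0 dollars) = 0.69·1 + 0.31·0 = 0.69.
Chaining: u(10,833 dollars) = 0.77·0.69 + 0.23·0.00 = 0.5313.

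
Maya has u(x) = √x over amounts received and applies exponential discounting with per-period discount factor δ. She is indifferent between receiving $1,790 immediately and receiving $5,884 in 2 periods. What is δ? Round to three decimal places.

δ ≈ 0.743

Equating discounted utilities: u(1790) = δ^2·u(5884) ⇒ δ^2 = u(1790)/u(5884).
Since u(x) = √x, δ^2 = √(1790/5884) = 0.55156.
Hence δ = (0.55156)^(1/2) = 0.74267.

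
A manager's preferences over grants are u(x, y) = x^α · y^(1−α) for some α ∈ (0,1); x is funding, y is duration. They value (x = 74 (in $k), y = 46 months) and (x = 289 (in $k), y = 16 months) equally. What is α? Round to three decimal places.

Set the two utilities equal: 74^α·46^(1−α) = 289^α·16^(1−α).
Taking logs: α·ln 74 + (1−α)·ln 46 = α·ln 289 + (1−α)·ln 16, i.e. α·-1.362362 = (1−α)·-1.056053.
So α/(1−α) = (-1.056053)/(-1.362362) = 0.775163, and α = 0.775163/1.775163 ≈ 0.437.

α ≈ 0.437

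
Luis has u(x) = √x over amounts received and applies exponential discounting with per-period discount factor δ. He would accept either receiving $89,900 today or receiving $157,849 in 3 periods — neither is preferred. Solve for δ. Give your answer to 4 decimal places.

Equating discounted utilities: u(89900) = δ^3·u(157849) ⇒ δ^3 = u(89900)/u(157849).
With u(x) = √x: δ^3 = √89900/√157849 = √(89900/157849) = 0.75467.
Taking the cube root: δ = 0.75467^(1/3) ≈ 0.9104.

δ ≈ 0.9104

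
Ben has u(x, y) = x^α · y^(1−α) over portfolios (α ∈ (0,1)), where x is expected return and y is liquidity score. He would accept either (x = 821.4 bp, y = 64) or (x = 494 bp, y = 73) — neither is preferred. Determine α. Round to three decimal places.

α ≈ 0.206

Indifference: 821.4^α · 64^(1−α) = 494^α · 73^(1−α).
Taking logs: α·ln 821.4 + (1−α)·ln 64 = α·ln 494 + (1−α)·ln 73, i.e. α·0.508475 = (1−α)·0.131576.
So α/(1−α) = (0.131576)/(0.508475) = 0.258766, and α = 0.258766/1.258766 ≈ 0.206.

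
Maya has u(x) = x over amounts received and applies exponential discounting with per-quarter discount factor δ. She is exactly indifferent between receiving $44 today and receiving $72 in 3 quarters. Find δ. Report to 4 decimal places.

The payoff in 3 quarters is discounted by δ^3, so u(44) = δ^3·u(72) and δ^3 = u(44)/u(72).
With u(x) = x: δ^3 = 44/72 = 0.61111.
So δ = 0.61111^(1/3) ≈ 0.8486.

δ ≈ 0.8486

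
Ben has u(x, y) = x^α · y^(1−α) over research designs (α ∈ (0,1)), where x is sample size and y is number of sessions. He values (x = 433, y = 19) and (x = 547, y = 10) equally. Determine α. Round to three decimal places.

α ≈ 0.733

The Cobb–Douglas utilities coincide, so 433^α·19^(1−α) = 547^α·10^(1−α).
Rearrange to (433/547)^α = (10/19)^(1−α) and take logs: α·-0.233711 = (1−α)·-0.641854.
Thus α·(-0.875565) = -0.641854, so α = -0.641854/-0.875565 ≈ 0.733.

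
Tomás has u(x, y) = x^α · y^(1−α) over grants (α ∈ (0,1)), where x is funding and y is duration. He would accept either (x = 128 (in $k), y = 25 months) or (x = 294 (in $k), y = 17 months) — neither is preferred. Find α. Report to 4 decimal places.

Set the two utilities equal: 128^α·25^(1−α) = 294^α·17^(1−α).
Rearrange to (128/294)^α = (17/25)^(1−α) and take logs: α·-0.8315495 = (1−α)·-0.3856625.
So α/(1−α) = (-0.3856625)/(-0.8315495) = 0.4637878, and α = 0.4637878/1.4637878 ≈ 0.3168.

α ≈ 0.3168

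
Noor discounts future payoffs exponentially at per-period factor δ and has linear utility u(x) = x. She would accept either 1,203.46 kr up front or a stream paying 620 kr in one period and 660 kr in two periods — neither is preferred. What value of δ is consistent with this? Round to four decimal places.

The stream is worth 620δ + 660δ² today, so 620δ + 660δ² = 1203.46.
That is, 660δ² + 620δ − 1203.46 = 0, a quadratic in δ.
The positive root is δ = [−620 + √(620² + 4·660·1203.46)] / (2·660) = (−620 + 1887.203)/1320 ≈ 0.9600.

δ ≈ 0.9600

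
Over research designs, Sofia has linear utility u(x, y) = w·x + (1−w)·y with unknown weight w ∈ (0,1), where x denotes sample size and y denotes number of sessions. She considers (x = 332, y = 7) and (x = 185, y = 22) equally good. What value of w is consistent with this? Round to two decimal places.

Equating utilities: w·332 + (1−w)·7 = w·185 + (1−w)·22.
Rearranging, 147·w − 15·(1−w) = 0.
The marginal rate of substitution is 15/147, so w = 15/(147+15) = 0.09.

w = 0.09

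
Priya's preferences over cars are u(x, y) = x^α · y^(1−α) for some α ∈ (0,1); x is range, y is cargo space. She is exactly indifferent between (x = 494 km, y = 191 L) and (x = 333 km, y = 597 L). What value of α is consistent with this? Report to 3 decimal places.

α ≈ 0.743

Set the two utilities equal: 494^α·191^(1−α) = 333^α·597^(1−α).
(494/333)^α = (597/191)^(1−α); take logs: α·ln(494/333) = (1−α)·ln(597/191), i.e. α·0.394393 = (1−α)·1.139644.
So α/(1−α) = (1.139644)/(0.394393) = 2.889615, and α = 2.889615/3.889615 ≈ 0.743.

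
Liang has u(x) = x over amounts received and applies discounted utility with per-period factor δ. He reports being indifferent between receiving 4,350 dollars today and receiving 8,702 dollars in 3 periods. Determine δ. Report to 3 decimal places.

δ ≈ 0.794

The payoff in 3 periods is discounted by δ^3, so u(4350) = δ^3·u(8702) and δ^3 = u(4350)/u(8702).
With u(x) = x: δ^3 = 4350/8702 = 0.49989.
So δ = 0.49989^(1/3) ≈ 0.794.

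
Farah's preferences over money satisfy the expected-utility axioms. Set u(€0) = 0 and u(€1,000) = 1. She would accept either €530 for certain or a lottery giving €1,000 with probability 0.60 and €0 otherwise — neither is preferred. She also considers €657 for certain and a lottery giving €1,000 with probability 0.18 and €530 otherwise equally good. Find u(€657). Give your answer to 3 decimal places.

First, u(€530) = 0.60·u(€1,000) + 0.40·u(€0) = 0.60.
Chaining: u(€657) = 0.18·1.00 + 0.82·0.60 = 0.6720.

0.672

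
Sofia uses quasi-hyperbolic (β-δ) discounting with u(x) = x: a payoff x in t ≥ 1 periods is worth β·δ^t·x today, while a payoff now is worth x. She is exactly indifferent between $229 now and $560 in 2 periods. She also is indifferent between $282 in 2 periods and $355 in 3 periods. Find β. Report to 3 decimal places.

The second indifference involves only future payoffs, so β cancels: β·δ^2·282 = β·δ^3·355, giving δ = 282/355 = 0.79437.
Substituting δ into 229 = β·δ^2·560: β = 229/(353.370) ≈ 0.648.

β ≈ 0.648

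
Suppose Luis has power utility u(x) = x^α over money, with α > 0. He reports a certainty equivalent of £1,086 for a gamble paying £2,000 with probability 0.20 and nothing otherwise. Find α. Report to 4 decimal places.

Since u(0) = 0, the lottery's EU is 0.20·2000^α.
Equating: 1086^α = 0.20·2000^α, i.e. 0.5430^α = 0.20.
α = ln(0.20) / ln(1086/2000) = -1.6094379/-0.6106460 ≈ 2.6356.

α ≈ 2.6356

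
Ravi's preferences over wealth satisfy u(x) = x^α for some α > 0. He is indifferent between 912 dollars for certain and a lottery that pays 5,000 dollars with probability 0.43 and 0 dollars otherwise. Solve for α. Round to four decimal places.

α ≈ 0.4960

The lottery's expected utility is 0.43·u(5000) + 0.57·u(0) = 0.43·5000^α (since u(0) = 0 for α > 0).
Equating: 912^α = 0.43·5000^α, i.e. 0.1824^α = 0.43.
Taking logs: α·ln(912/5000) = ln(0.43), so α = -0.8439701 / -1.7015532 ≈ 0.4960.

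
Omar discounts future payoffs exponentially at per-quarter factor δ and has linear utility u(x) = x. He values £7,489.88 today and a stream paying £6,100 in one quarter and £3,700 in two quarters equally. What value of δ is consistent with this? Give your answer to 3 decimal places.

The stream is worth 6100δ + 3700δ² today, so 6100δ + 3700δ² = 7489.88.
That is, 3700δ² + 6100δ − 7489.88 = 0, a quadratic in δ.
The positive root is δ = [−6100 + √(6100² + 4·3700·7489.88)] / (2·3700) = (−6100 + 12168.000)/7400 ≈ 0.820.

δ ≈ 0.820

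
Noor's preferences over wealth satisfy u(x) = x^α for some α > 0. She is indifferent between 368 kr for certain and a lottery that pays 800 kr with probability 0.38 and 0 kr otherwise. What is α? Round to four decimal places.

α ≈ 1.2460

Since u(0) = 0, the lottery's EU is 0.38·800^α.
Equating: 368^α = 0.38·800^α, i.e. 0.4600^α = 0.38.
α = ln(0.38) / ln(368/800) = -0.9675840/-0.7765288 ≈ 1.2460.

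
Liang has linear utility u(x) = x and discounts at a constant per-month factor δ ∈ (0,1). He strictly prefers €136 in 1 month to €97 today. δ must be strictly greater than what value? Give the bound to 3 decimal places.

The preference means 97 < δ·136.
Dividing through by 136 gives δ > 0.71324.

δ > 0.713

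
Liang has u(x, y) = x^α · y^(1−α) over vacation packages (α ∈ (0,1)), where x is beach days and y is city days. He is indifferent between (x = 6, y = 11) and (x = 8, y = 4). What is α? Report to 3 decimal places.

α ≈ 0.779

The Cobb–Douglas utilities coincide, so 6^α·11^(1−α) = 8^α·4^(1−α).
Taking logs: α·ln 6 + (1−α)·ln 11 = α·ln 8 + (1−α)·ln 4, i.e. α·-0.287682 = (1−α)·-1.011601.
With A = -0.287682 and B = -1.011601: α·A = (1−α)·B, so α = B/(A+B) = -1.011601/-1.299283 ≈ 0.779.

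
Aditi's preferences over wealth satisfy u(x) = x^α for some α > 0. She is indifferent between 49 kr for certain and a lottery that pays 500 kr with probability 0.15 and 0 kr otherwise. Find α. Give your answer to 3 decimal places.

α ≈ 0.817

EU(lottery) = 0.15·500^α + 0.85·0 = 0.15·500^α.
Setting u(49) equal to that: 49^α = 0.15·500^α ⇒ (49/500)^α = 0.15.
Take logs: α = ln 0.15 / ln(49/500) ≈ 0.81674.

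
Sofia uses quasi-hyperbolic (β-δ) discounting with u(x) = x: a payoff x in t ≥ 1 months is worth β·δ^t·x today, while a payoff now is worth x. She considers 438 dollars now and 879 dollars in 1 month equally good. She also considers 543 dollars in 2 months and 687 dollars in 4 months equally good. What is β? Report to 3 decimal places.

β ≈ 0.560

Both payoffs in the second observation are in the future, so β drops out: δ^2·543 = δ^4·687 ⇒ δ^2 = 543/687 = 0.79039, so δ = 0.88904.
The first indifference: 438 = β·δ·879, so β = 438/(δ·879) = 438/(0.88904·879) ≈ 0.560.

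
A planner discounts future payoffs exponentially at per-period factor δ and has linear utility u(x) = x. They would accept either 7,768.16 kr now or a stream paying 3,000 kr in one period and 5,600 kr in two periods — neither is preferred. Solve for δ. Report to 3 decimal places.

Present value of the stream is 3000·δ + 5600·δ². Indifference gives 3000δ + 5600δ² = 7768.16.
Rearranged: 5600δ² + 3000δ − 7768.16 = 0.
δ = (−3000 + √(3000² + 4·5600·7768.16)) / (2·5600) = (−3000 + √183006784.00) / 11200 ≈ 0.940.

δ ≈ 0.940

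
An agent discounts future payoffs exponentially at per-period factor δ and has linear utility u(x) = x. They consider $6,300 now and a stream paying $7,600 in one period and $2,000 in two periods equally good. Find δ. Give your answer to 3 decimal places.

Present value of the stream is 7600·δ + 2000·δ². Indifference gives 7600δ + 2000δ² = 6300.
So 2000δ² + 7600δ − 6300 = 0.
δ = (−7600 + √(7600² + 4·2000·6300)) / (2·2000) = (−7600 + √108160000.00) / 4000 ≈ 0.700.

δ ≈ 0.700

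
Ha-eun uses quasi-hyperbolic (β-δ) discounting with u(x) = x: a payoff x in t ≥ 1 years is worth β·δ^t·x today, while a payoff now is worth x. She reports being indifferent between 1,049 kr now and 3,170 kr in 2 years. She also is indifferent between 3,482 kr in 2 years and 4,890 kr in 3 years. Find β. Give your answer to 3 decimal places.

β ≈ 0.653

The second indifference involves only future payoffs, so β cancels: β·δ^2·3482 = β·δ^3·4890, giving δ = 3482/4890 = 0.71207.
Substituting δ into 1049 = β·δ^2·3170: β = 1049/(1607.308) ≈ 0.653.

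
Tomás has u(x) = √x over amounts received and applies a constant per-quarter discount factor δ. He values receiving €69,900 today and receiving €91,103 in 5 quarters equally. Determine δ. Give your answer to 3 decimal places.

δ ≈ 0.974

Indifference means u(69900) = δ^5 · u(91103), so δ^5 = u(69900)/u(91103).
Since u(x) = √x, δ^5 = √(69900/91103) = 0.87594.
Hence δ = (0.87594)^(1/5) = 0.97386.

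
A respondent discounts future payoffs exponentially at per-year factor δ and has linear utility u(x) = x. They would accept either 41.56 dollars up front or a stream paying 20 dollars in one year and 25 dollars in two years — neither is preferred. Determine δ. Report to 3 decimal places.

The stream is worth 20δ + 25δ² today, so 20δ + 25δ² = 41.56.
Rearranged: 25δ² + 20δ − 41.56 = 0.
The positive root is δ = [−20 + √(20² + 4·25·41.56)] / (2·25) = (−20 + 67.498)/50 ≈ 0.950.

δ ≈ 0.950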